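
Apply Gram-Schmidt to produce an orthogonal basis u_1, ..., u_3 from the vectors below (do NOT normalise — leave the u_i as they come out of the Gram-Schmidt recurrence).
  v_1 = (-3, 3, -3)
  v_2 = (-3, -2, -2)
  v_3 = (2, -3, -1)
Orthogonal basis:
  u_1 = (-3, 3, -3)
  u_2 = (-2, -3, -1)
  u_3 = (32/21, -8/21, -40/21)

Apply the Gram-Schmidt recurrence
  u_1 = v_1
  u_i = v_i − Σ_{j<i} ((v_i · u_j) / (u_j · u_j)) · u_j.

Step by step this gives:
  u_1 = (-3, 3, -3)
  u_2 = (-2, -3, -1)
  u_3 = (32/21, -8/21, -40/21)

Orthogonality check:
  u_2 · u_1 = 0 (should be 0)
  u_3 · u_1 = 0 (should be 0)
  u_3 · u_2 = 0 (should be 0)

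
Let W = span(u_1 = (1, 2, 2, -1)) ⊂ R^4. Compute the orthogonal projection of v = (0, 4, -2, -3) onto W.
proj_W(v) = (7/10, 7/5, 7/5, -7/10)

Set up U = [u_1 | ... | u_1] ∈ R^(4×1). The projector onto W = col(U) is P = U (U^T U)^(-1) U^T.
Compute U^T U =
  [10],
and U^T v = (7).
Solve U^T U · c = U^T v for the coefficients: c = (7/10). The projection is proj_W(v) = U c.
Check: (v - proj_W(v)) · u_1 = 0  (should be 0).
Result: proj_W(v) = (7/10, 7/5, 7/5, -7/10).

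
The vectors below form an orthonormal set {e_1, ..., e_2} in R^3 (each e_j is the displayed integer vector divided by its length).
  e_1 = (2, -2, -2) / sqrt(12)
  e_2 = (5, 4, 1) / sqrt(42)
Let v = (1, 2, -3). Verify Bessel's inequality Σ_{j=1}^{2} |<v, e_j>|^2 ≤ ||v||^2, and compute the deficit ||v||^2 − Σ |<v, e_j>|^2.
Σ |<v, e_j>|^2 = 26/7; ||v||^2 = 14; deficit = 72/7

Write each e_j = u_j / sqrt(<u_j, u_j>) where u_j is the displayed integer vector. Then <v, e_j> = <v, u_j> / sqrt(<u_j, u_j>), so |<v, e_j>|^2 = <v, u_j>^2 / <u_j, u_j>.
Coefficients: <v, e_1> = 4/sqrt(12), <v, e_2> = 10/sqrt(42).
Square and sum: Σ |<v, e_j>|^2 = 26/7.
Compute ||v||^2 = v·v = 14.
Deficit = 14 − 26/7 = 72/7 ≥ 0, confirming Bessel's inequality. (The deficit equals ||v − Σ <v,e_j> e_j||^2, the squared distance from v to span{e_j}.)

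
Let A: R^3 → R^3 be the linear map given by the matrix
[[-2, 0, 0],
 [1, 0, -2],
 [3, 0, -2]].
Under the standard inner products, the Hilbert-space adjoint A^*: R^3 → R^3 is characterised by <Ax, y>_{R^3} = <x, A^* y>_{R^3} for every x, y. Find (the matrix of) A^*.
A^* = A^T =
[[-2, 1, 3],
 [0, 0, 0],
 [0, -2, -2]]

For real matrices with standard dot products, the defining identity <Ax, y> = <x, A^* y> gives (Ax)^T y = x^T (A^*) y, i.e. x^T A^T y = x^T (A^*) y. Since this holds for all x, y, we must have A^* = A^T. Therefore
A^* =
[[-2, 1, 3],
 [0, 0, 0],
 [0, -2, -2]].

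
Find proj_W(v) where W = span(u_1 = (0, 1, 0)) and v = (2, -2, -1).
proj_W(v) = (0, -2, 0)

Set up U = [u_1 | ... | u_1] ∈ R^(3×1). The projector onto W = col(U) is P = U (U^T U)^(-1) U^T.
Compute U^T U =
  [1],
and U^T v = (-2).
Solve U^T U · c = U^T v for the coefficients: c = (-2). The projection is proj_W(v) = U c.
Check: (v - proj_W(v)) · u_1 = 0  (should be 0).
Result: proj_W(v) = (0, -2, 0).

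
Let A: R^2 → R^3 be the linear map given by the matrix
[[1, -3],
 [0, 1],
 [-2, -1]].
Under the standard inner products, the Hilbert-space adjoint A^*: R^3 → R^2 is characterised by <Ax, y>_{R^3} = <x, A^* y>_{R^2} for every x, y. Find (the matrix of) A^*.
A^* = A^T =
[[1, 0, -2],
 [-3, 1, -1]]

For real matrices with standard dot products, the defining identity <Ax, y> = <x, A^* y> gives (Ax)^T y = x^T (A^*) y, i.e. x^T A^T y = x^T (A^*) y. Since this holds for all x, y, we must have A^* = A^T. Therefore
A^* =
[[1, 0, -2],
 [-3, 1, -1]].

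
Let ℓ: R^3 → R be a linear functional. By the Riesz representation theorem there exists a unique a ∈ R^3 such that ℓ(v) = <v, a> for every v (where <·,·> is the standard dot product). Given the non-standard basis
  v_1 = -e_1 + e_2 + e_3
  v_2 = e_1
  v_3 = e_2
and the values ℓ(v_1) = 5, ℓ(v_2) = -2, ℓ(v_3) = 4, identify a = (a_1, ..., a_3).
a = (-2, 4, -1)

Write a = (a_1, ..., a_3) in the standard basis. For each basis vector v_i, ℓ(v_i) = <v_i, a> is a linear equation in the a_j's. Collect the n equations into a matrix system V a = ℓ, where row i of V is v_i (expressed in the standard basis). Since V is invertible (lower-triangular with 1s on the diagonal, up to permutation), solve by back-substitution:
  V =
[[-1, 1, 1],
 [1, 0, 0],
 [0, 1, 0]]
  V a = (5, -2, 4)
Solving gives a = (-2, 4, -1).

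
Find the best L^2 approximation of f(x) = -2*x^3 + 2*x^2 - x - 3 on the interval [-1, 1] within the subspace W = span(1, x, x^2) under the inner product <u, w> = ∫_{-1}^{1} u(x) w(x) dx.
g(x) = 2*x^2 - 11*x/5 - 3

The best approximation g ∈ W is the orthogonal projection of f onto W. Writing g = a_0 + a_1 x + a_2 x^2, the coefficients solve the normal equations G · a = b where
  G_{ij} = <φ_i, φ_j> and b_i = <f, φ_i>, with φ_0 = 1, φ_1 = x, φ_2 = x^2.
G =
  [2, 0, 2/3]
  [0, 2/3, 0]
  [2/3, 0, 2/5],
b = (-14/3, -22/15, -6/5).
Solving gives a_0 = -3, a_1 = -11/5, a_2 = 2, so
  g(x) = 2*x^2 - 11*x/5 - 3.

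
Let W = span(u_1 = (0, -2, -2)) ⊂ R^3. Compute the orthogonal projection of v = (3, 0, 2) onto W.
proj_W(v) = (0, 1, 1)

Set up U = [u_1 | ... | u_1] ∈ R^(3×1). The projector onto W = col(U) is P = U (U^T U)^(-1) U^T.
Compute U^T U =
  [8],
and U^T v = (-4).
Solve U^T U · c = U^T v for the coefficients: c = (-1/2). The projection is proj_W(v) = U c.
Check: (v - proj_W(v)) · u_1 = 0  (should be 0).
Result: proj_W(v) = (0, 1, 1).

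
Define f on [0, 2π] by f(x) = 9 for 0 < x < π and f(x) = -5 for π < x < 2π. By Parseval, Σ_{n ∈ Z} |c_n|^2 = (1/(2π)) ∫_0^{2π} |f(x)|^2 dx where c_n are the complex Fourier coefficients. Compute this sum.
Σ |c_n|^2 = 53

Parseval equates the L^2 energy of f (normalised by 1/(2π)) with the ℓ^2 sum of its Fourier coefficients: (1/(2π)) ∫_0^{2π} |f|^2 = Σ |c_n|^2.
Compute the left side: (1/(2π)) [∫_0^π 9^2 dx + ∫_π^{2π} (-5)^2 dx] = (1/(2π)) · (81π + 25π) = (81 + 25)/2 = 53.
So Σ_{n ∈ Z} |c_n|^2 = 53.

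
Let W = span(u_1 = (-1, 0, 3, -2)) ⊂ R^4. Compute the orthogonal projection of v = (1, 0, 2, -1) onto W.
proj_W(v) = (-1/2, 0, 3/2, -1)

Set up U = [u_1 | ... | u_1] ∈ R^(4×1). The projector onto W = col(U) is P = U (U^T U)^(-1) U^T.
Compute U^T U =
  [14],
and U^T v = (7).
Solve U^T U · c = U^T v for the coefficients: c = (1/2). The projection is proj_W(v) = U c.
Check: (v - proj_W(v)) · u_1 = 0  (should be 0).
Result: proj_W(v) = (-1/2, 0, 3/2, -1).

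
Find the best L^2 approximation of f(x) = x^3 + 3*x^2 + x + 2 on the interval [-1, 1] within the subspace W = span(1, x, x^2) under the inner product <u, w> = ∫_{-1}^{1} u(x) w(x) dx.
g(x) = 3*x^2 + 8*x/5 + 2

The best approximation g ∈ W is the orthogonal projection of f onto W. Writing g = a_0 + a_1 x + a_2 x^2, the coefficients solve the normal equations G · a = b where
  G_{ij} = <φ_i, φ_j> and b_i = <f, φ_i>, with φ_0 = 1, φ_1 = x, φ_2 = x^2.
G =
  [2, 0, 2/3]
  [0, 2/3, 0]
  [2/3, 0, 2/5],
b = (6, 16/15, 38/15).
Solving gives a_0 = 2, a_1 = 8/5, a_2 = 3, so
  g(x) = 3*x^2 + 8*x/5 + 2.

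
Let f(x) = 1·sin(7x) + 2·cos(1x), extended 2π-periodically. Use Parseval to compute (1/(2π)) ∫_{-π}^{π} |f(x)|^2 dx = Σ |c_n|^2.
Σ |c_n|^2 = 5/2

Expand |f|^2 and use orthogonality of {sin(nx), cos(mx)} on [-π, π]:
  ∫_{-π}^{π} sin(nx)^2 dx = π, ∫ cos(mx)^2 dx = π, and cross terms integrate to 0.
So ∫_{-π}^{π} f(x)^2 dx = 1^2 · π + 2^2 · π = (1 + 4)π.
Divide by 2π: (1 + 4)/2 = 5/2.
By Parseval, this equals Σ |c_n|^2.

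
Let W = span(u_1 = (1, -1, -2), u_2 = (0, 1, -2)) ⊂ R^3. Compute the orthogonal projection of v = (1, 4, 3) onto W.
proj_W(v) = (-13/7, 18/7, 16/7)

Set up U = [u_1 | ... | u_2] ∈ R^(3×2). The projector onto W = col(U) is P = U (U^T U)^(-1) U^T.
Compute U^T U =
  [6, 3]
  [3, 5],
and U^T v = (-9, -2).
Solve U^T U · c = U^T v for the coefficients: c = (-13/7, 5/7). The projection is proj_W(v) = U c.
Check: (v - proj_W(v)) · u_1 = 0  (should be 0).
Check: (v - proj_W(v)) · u_2 = 0  (should be 0).
Result: proj_W(v) = (-13/7, 18/7, 16/7).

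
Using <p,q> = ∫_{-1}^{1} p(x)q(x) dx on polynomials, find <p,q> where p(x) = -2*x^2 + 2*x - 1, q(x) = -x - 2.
<p,q> = 16/3

Expand the product: p(x)·q(x) = 2*x^3 + 2*x^2 - 3*x + 2.
∫_{-1}^{1} of each monomial x^k gives [2/(k+1) if k even, 0 if k odd]. Integrating term-by-term (or equivalently evaluating the antiderivative F(x) = x^4/2 + 2*x^3/3 - 3*x^2/2 + 2*x at the endpoints):
  F(1) − F(−1) = 5/3 − (-11/3) = 16/3.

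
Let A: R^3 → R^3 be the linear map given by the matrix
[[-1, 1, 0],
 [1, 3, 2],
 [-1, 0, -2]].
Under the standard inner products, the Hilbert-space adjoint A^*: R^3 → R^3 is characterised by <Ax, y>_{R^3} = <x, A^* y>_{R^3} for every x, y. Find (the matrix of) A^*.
A^* = A^T =
[[-1, 1, -1],
 [1, 3, 0],
 [0, 2, -2]]

For real matrices with standard dot products, the defining identity <Ax, y> = <x, A^* y> gives (Ax)^T y = x^T (A^*) y, i.e. x^T A^T y = x^T (A^*) y. Since this holds for all x, y, we must have A^* = A^T. Therefore
A^* =
[[-1, 1, -1],
 [1, 3, 0],
 [0, 2, -2]].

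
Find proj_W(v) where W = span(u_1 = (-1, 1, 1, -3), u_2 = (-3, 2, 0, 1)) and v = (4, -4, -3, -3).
proj_W(v) = (399/82, -263/82, 9/82, -163/82)

Set up U = [u_1 | ... | u_2] ∈ R^(4×2). The projector onto W = col(U) is P = U (U^T U)^(-1) U^T.
Compute U^T U =
  [12, 2]
  [2, 14],
and U^T v = (-2, -23).
Solve U^T U · c = U^T v for the coefficients: c = (9/82, -68/41). The projection is proj_W(v) = U c.
Check: (v - proj_W(v)) · u_1 = 0  (should be 0).
Check: (v - proj_W(v)) · u_2 = 0  (should be 0).
Result: proj_W(v) = (399/82, -263/82, 9/82, -163/82).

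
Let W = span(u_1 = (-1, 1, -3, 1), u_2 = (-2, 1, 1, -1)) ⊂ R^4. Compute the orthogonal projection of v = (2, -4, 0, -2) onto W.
proj_W(v) = (222/83, -142/83, 106/83, 18/83)

Set up U = [u_1 | ... | u_2] ∈ R^(4×2). The projector onto W = col(U) is P = U (U^T U)^(-1) U^T.
Compute U^T U =
  [12, -1]
  [-1, 7],
and U^T v = (-8, -6).
Solve U^T U · c = U^T v for the coefficients: c = (-62/83, -80/83). The projection is proj_W(v) = U c.
Check: (v - proj_W(v)) · u_1 = 0  (should be 0).
Check: (v - proj_W(v)) · u_2 = 0  (should be 0).
Result: proj_W(v) = (222/83, -142/83, 106/83, 18/83).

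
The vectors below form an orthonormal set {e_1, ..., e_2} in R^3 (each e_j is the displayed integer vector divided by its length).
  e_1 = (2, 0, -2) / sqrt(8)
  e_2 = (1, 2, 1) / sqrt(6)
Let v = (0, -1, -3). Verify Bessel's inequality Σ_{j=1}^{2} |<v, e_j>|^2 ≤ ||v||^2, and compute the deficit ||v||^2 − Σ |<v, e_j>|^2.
Σ |<v, e_j>|^2 = 26/3; ||v||^2 = 10; deficit = 4/3

Write each e_j = u_j / sqrt(<u_j, u_j>) where u_j is the displayed integer vector. Then <v, e_j> = <v, u_j> / sqrt(<u_j, u_j>), so |<v, e_j>|^2 = <v, u_j>^2 / <u_j, u_j>.
Coefficients: <v, e_1> = 6/sqrt(8), <v, e_2> = -5/sqrt(6).
Square and sum: Σ |<v, e_j>|^2 = 26/3.
Compute ||v||^2 = v·v = 10.
Deficit = 10 − 26/3 = 4/3 ≥ 0, confirming Bessel's inequality. (The deficit equals ||v − Σ <v,e_j> e_j||^2, the squared distance from v to span{e_j}.)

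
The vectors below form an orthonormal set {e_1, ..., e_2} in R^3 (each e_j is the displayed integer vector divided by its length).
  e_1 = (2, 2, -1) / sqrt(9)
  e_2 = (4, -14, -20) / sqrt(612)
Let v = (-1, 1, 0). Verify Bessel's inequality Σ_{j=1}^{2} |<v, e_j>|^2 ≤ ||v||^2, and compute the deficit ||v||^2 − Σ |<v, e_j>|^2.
Σ |<v, e_j>|^2 = 9/17; ||v||^2 = 2; deficit = 25/17

Write each e_j = u_j / sqrt(<u_j, u_j>) where u_j is the displayed integer vector. Then <v, e_j> = <v, u_j> / sqrt(<u_j, u_j>), so |<v, e_j>|^2 = <v, u_j>^2 / <u_j, u_j>.
Coefficients: <v, e_1> = 0/sqrt(9), <v, e_2> = -18/sqrt(612).
Square and sum: Σ |<v, e_j>|^2 = 9/17.
Compute ||v||^2 = v·v = 2.
Deficit = 2 − 9/17 = 25/17 ≥ 0, confirming Bessel's inequality. (The deficit equals ||v − Σ <v,e_j> e_j||^2, the squared distance from v to span{e_j}.)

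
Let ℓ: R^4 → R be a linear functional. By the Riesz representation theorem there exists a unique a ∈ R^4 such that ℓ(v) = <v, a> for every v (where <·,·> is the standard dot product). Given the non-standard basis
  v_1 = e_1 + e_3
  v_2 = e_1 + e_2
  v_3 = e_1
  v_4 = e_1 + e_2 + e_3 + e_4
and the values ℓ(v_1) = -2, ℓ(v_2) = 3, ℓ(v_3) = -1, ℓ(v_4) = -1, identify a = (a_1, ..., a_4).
a = (-1, 4, -1, -3)

Write a = (a_1, ..., a_4) in the standard basis. For each basis vector v_i, ℓ(v_i) = <v_i, a> is a linear equation in the a_j's. Collect the n equations into a matrix system V a = ℓ, where row i of V is v_i (expressed in the standard basis). Since V is invertible (lower-triangular with 1s on the diagonal, up to permutation), solve by back-substitution:
  V =
[[1, 0, 1, 0],
 [1, 1, 0, 0],
 [1, 0, 0, 0],
 [1, 1, 1, 1]]
  V a = (-2, 3, -1, -1)
Solving gives a = (-1, 4, -1, -3).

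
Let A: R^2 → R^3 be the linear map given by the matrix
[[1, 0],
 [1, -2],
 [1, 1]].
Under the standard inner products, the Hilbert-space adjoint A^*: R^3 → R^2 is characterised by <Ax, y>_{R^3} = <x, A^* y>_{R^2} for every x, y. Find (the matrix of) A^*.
A^* = A^T =
[[1, 1, 1],
 [0, -2, 1]]

For real matrices with standard dot products, the defining identity <Ax, y> = <x, A^* y> gives (Ax)^T y = x^T (A^*) y, i.e. x^T A^T y = x^T (A^*) y. Since this holds for all x, y, we must have A^* = A^T. Therefore
A^* =
[[1, 1, 1],
 [0, -2, 1]].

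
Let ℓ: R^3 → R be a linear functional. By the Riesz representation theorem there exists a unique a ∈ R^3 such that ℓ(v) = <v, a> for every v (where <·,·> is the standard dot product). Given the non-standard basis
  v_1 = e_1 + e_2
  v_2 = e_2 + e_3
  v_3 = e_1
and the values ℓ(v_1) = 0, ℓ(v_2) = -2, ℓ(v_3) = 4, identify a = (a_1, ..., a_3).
a = (4, -4, 2)

Write a = (a_1, ..., a_3) in the standard basis. For each basis vector v_i, ℓ(v_i) = <v_i, a> is a linear equation in the a_j's. Collect the n equations into a matrix system V a = ℓ, where row i of V is v_i (expressed in the standard basis). Since V is invertible (lower-triangular with 1s on the diagonal, up to permutation), solve by back-substitution:
  V =
[[1, 1, 0],
 [0, 1, 1],
 [1, 0, 0]]
  V a = (0, -2, 4)
Solving gives a = (4, -4, 2).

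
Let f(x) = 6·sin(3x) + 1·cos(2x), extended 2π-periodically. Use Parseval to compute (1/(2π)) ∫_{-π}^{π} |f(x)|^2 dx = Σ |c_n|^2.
Σ |c_n|^2 = 37/2

Expand |f|^2 and use orthogonality of {sin(nx), cos(mx)} on [-π, π]:
  ∫_{-π}^{π} sin(nx)^2 dx = π, ∫ cos(mx)^2 dx = π, and cross terms integrate to 0.
So ∫_{-π}^{π} f(x)^2 dx = 6^2 · π + 1^2 · π = (36 + 1)π.
Divide by 2π: (36 + 1)/2 = 37/2.
By Parseval, this equals Σ |c_n|^2.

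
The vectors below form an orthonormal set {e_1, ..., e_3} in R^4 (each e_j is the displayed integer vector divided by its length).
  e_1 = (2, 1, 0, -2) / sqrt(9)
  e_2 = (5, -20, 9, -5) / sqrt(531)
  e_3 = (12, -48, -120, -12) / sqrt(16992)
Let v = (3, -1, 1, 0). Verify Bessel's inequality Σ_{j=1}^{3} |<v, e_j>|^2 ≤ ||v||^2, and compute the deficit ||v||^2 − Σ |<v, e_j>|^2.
Σ |<v, e_j>|^2 = 13/2; ||v||^2 = 11; deficit = 9/2

Write each e_j = u_j / sqrt(<u_j, u_j>) where u_j is the displayed integer vector. Then <v, e_j> = <v, u_j> / sqrt(<u_j, u_j>), so |<v, e_j>|^2 = <v, u_j>^2 / <u_j, u_j>.
Coefficients: <v, e_1> = 5/sqrt(9), <v, e_2> = 44/sqrt(531), <v, e_3> = -36/sqrt(16992).
Square and sum: Σ |<v, e_j>|^2 = 13/2.
Compute ||v||^2 = v·v = 11.
Deficit = 11 − 13/2 = 9/2 ≥ 0, confirming Bessel's inequality. (The deficit equals ||v − Σ <v,e_j> e_j||^2, the squared distance from v to span{e_j}.)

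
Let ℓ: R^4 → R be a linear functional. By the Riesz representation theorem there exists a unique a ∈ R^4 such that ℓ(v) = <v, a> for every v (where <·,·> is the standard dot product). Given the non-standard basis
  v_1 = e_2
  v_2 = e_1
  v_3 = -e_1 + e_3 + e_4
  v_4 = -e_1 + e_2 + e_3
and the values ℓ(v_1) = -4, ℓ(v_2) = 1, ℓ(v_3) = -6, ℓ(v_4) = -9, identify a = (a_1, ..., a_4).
a = (1, -4, -4, -1)

Write a = (a_1, ..., a_4) in the standard basis. For each basis vector v_i, ℓ(v_i) = <v_i, a> is a linear equation in the a_j's. Collect the n equations into a matrix system V a = ℓ, where row i of V is v_i (expressed in the standard basis). Since V is invertible (lower-triangular with 1s on the diagonal, up to permutation), solve by back-substitution:
  V =
[[0, 1, 0, 0],
 [1, 0, 0, 0],
 [-1, 0, 1, 1],
 [-1, 1, 1, 0]]
  V a = (-4, 1, -6, -9)
Solving gives a = (1, -4, -4, -1).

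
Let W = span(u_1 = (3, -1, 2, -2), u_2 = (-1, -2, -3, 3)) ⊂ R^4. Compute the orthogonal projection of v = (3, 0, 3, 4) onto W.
proj_W(v) = (8/5, -7/5, 1/5, -1/5)

Set up U = [u_1 | ... | u_2] ∈ R^(4×2). The projector onto W = col(U) is P = U (U^T U)^(-1) U^T.
Compute U^T U =
  [18, -13]
  [-13, 23],
and U^T v = (7, 0).
Solve U^T U · c = U^T v for the coefficients: c = (23/35, 13/35). The projection is proj_W(v) = U c.
Check: (v - proj_W(v)) · u_1 = 0  (should be 0).
Check: (v - proj_W(v)) · u_2 = 0  (should be 0).
Result: proj_W(v) = (8/5, -7/5, 1/5, -1/5).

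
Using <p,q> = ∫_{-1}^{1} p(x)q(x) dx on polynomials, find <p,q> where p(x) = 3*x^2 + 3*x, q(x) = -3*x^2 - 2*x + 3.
<p,q> = -8/5

Expand the product: p(x)·q(x) = -9*x^4 - 15*x^3 + 3*x^2 + 9*x.
∫_{-1}^{1} of each monomial x^k gives [2/(k+1) if k even, 0 if k odd]. Integrating term-by-term (or equivalently evaluating the antiderivative F(x) = -9*x^5/5 - 15*x^4/4 + x^3 + 9*x^2/2 at the endpoints):
  F(1) − F(−1) = -1/20 − (31/20) = -8/5.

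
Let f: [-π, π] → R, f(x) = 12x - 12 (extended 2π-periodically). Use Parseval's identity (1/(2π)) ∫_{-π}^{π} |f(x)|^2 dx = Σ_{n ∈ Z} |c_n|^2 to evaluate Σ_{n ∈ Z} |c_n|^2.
Σ |c_n|^2 = 48π^2 + 144

Expand and integrate term by term over [-π, π]:
  ∫ (12x)^2 dx = 144·(2π^3/3); ∫ 2·12·(-12)·x dx = 0 (odd integrand); ∫ (-12)^2 dx = 144·2π.
So (1/(2π)) ∫_{-π}^{π} (12x - 12)^2 dx = 144π^2/3 + 144 = 48π^2 + 144.
Parseval ⇒ Σ |c_n|^2 = 48π^2 + 144.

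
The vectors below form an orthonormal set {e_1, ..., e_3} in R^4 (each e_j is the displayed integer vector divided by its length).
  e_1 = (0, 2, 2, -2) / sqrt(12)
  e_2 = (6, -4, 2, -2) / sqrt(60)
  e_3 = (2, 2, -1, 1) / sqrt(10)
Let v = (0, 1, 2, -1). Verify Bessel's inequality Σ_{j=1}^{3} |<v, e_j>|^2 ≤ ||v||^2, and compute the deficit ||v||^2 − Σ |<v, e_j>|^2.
Σ |<v, e_j>|^2 = 11/2; ||v||^2 = 6; deficit = 1/2

Write each e_j = u_j / sqrt(<u_j, u_j>) where u_j is the displayed integer vector. Then <v, e_j> = <v, u_j> / sqrt(<u_j, u_j>), so |<v, e_j>|^2 = <v, u_j>^2 / <u_j, u_j>.
Coefficients: <v, e_1> = 8/sqrt(12), <v, e_2> = 2/sqrt(60), <v, e_3> = -1/sqrt(10).
Square and sum: Σ |<v, e_j>|^2 = 11/2.
Compute ||v||^2 = v·v = 6.
Deficit = 6 − 11/2 = 1/2 ≥ 0, confirming Bessel's inequality. (The deficit equals ||v − Σ <v,e_j> e_j||^2, the squared distance from v to span{e_j}.)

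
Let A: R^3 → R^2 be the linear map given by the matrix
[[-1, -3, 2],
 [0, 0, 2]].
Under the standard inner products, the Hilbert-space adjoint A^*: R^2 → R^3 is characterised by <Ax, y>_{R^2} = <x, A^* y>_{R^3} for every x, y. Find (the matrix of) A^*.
A^* = A^T =
[[-1, 0],
 [-3, 0],
 [2, 2]]

For real matrices with standard dot products, the defining identity <Ax, y> = <x, A^* y> gives (Ax)^T y = x^T (A^*) y, i.e. x^T A^T y = x^T (A^*) y. Since this holds for all x, y, we must have A^* = A^T. Therefore
A^* =
[[-1, 0],
 [-3, 0],
 [2, 2]].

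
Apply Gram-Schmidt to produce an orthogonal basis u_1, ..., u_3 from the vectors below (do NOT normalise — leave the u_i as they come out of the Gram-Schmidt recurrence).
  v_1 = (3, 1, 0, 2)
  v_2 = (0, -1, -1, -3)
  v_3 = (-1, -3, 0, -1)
Orthogonal basis:
  u_1 = (3, 1, 0, 2)
  u_2 = (3/2, -1/2, -1, -2)
  u_3 = (11/35, -241/105, 4/15, 71/105)

Apply the Gram-Schmidt recurrence
  u_1 = v_1
  u_i = v_i − Σ_{j<i} ((v_i · u_j) / (u_j · u_j)) · u_j.

Step by step this gives:
  u_1 = (3, 1, 0, 2)
  u_2 = (3/2, -1/2, -1, -2)
  u_3 = (11/35, -241/105, 4/15, 71/105)

Orthogonality check:
  u_2 · u_1 = 0 (should be 0)
  u_3 · u_1 = 0 (should be 0)
  u_3 · u_2 = 0 (should be 0)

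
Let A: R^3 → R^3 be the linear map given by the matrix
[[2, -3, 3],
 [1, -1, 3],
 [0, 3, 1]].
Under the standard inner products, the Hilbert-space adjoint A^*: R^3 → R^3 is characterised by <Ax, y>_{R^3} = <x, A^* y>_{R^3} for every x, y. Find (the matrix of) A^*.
A^* = A^T =
[[2, 1, 0],
 [-3, -1, 3],
 [3, 3, 1]]

For real matrices with standard dot products, the defining identity <Ax, y> = <x, A^* y> gives (Ax)^T y = x^T (A^*) y, i.e. x^T A^T y = x^T (A^*) y. Since this holds for all x, y, we must have A^* = A^T. Therefore
A^* =
[[2, 1, 0],
 [-3, -1, 3],
 [3, 3, 1]].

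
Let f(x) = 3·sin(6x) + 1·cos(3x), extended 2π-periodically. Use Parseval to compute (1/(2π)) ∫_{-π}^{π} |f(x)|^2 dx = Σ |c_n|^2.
Σ |c_n|^2 = 5

Expand |f|^2 and use orthogonality of {sin(nx), cos(mx)} on [-π, π]:
  ∫_{-π}^{π} sin(nx)^2 dx = π, ∫ cos(mx)^2 dx = π, and cross terms integrate to 0.
So ∫_{-π}^{π} f(x)^2 dx = 3^2 · π + 1^2 · π = (9 + 1)π.
Divide by 2π: (9 + 1)/2 = 5.
By Parseval, this equals Σ |c_n|^2.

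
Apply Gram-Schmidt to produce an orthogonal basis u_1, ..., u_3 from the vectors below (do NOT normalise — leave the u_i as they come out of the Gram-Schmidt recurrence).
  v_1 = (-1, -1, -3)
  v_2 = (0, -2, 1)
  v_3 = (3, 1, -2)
Orthogonal basis:
  u_1 = (-1, -1, -3)
  u_2 = (-1/11, -23/11, 8/11)
  u_3 = (28/9, -4/9, -8/9)

Apply the Gram-Schmidt recurrence
  u_1 = v_1
  u_i = v_i − Σ_{j<i} ((v_i · u_j) / (u_j · u_j)) · u_j.

Step by step this gives:
  u_1 = (-1, -1, -3)
  u_2 = (-1/11, -23/11, 8/11)
  u_3 = (28/9, -4/9, -8/9)

Orthogonality check:
  u_2 · u_1 = 0 (should be 0)
  u_3 · u_1 = 0 (should be 0)
  u_3 · u_2 = 0 (should be 0)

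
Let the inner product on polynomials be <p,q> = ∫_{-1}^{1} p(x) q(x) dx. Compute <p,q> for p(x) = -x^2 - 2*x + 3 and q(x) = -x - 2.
<p,q> = -28/3

Expand the product: p(x)·q(x) = x^3 + 4*x^2 + x - 6.
∫_{-1}^{1} of each monomial x^k gives [2/(k+1) if k even, 0 if k odd]. Integrating term-by-term (or equivalently evaluating the antiderivative F(x) = x^4/4 + 4*x^3/3 + x^2/2 - 6*x at the endpoints):
  F(1) − F(−1) = -47/12 − (65/12) = -28/3.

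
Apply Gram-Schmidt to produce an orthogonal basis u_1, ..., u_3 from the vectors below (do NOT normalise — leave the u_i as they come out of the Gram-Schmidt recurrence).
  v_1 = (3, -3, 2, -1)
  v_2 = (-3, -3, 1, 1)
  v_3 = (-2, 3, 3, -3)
Orthogonal basis:
  u_1 = (3, -3, 2, -1)
  u_2 = (-72/23, -66/23, 21/23, 24/23)
  u_3 = (-28/17, 31/17, 62/17, -53/17)

Apply the Gram-Schmidt recurrence
  u_1 = v_1
  u_i = v_i − Σ_{j<i} ((v_i · u_j) / (u_j · u_j)) · u_j.

Step by step this gives:
  u_1 = (3, -3, 2, -1)
  u_2 = (-72/23, -66/23, 21/23, 24/23)
  u_3 = (-28/17, 31/17, 62/17, -53/17)

Orthogonality check:
  u_2 · u_1 = 0 (should be 0)
  u_3 · u_1 = 0 (should be 0)
  u_3 · u_2 = 0 (should be 0)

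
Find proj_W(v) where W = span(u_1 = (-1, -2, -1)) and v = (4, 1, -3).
proj_W(v) = (1/2, 1, 1/2)

Set up U = [u_1 | ... | u_1] ∈ R^(3×1). The projector onto W = col(U) is P = U (U^T U)^(-1) U^T.
Compute U^T U =
  [6],
and U^T v = (-3).
Solve U^T U · c = U^T v for the coefficients: c = (-1/2). The projection is proj_W(v) = U c.
Check: (v - proj_W(v)) · u_1 = 0  (should be 0).
Result: proj_W(v) = (1/2, 1, 1/2).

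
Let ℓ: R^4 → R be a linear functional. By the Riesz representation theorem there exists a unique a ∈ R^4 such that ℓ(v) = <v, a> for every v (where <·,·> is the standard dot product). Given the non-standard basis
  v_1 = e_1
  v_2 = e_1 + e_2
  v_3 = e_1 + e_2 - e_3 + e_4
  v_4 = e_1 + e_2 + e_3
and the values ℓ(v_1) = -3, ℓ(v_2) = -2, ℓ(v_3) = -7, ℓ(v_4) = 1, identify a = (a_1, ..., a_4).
a = (-3, 1, 3, -2)

Write a = (a_1, ..., a_4) in the standard basis. For each basis vector v_i, ℓ(v_i) = <v_i, a> is a linear equation in the a_j's. Collect the n equations into a matrix system V a = ℓ, where row i of V is v_i (expressed in the standard basis). Since V is invertible (lower-triangular with 1s on the diagonal, up to permutation), solve by back-substitution:
  V =
[[1, 0, 0, 0],
 [1, 1, 0, 0],
 [1, 1, -1, 1],
 [1, 1, 1, 0]]
  V a = (-3, -2, -7, 1)
Solving gives a = (-3, 1, 3, -2).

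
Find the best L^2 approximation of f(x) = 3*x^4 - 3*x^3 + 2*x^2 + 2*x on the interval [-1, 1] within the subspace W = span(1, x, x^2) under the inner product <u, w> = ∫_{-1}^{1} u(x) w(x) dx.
g(x) = 32*x^2/7 + x/5 - 9/35

The best approximation g ∈ W is the orthogonal projection of f onto W. Writing g = a_0 + a_1 x + a_2 x^2, the coefficients solve the normal equations G · a = b where
  G_{ij} = <φ_i, φ_j> and b_i = <f, φ_i>, with φ_0 = 1, φ_1 = x, φ_2 = x^2.
G =
  [2, 0, 2/3]
  [0, 2/3, 0]
  [2/3, 0, 2/5],
b = (38/15, 2/15, 58/35).
Solving gives a_0 = -9/35, a_1 = 1/5, a_2 = 32/7, so
  g(x) = 32*x^2/7 + x/5 - 9/35.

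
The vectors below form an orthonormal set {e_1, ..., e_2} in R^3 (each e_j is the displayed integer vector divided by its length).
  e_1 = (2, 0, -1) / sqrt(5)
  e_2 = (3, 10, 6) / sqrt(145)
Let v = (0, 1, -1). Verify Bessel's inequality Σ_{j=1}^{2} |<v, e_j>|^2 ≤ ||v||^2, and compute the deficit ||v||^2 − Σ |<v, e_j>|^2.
Σ |<v, e_j>|^2 = 9/29; ||v||^2 = 2; deficit = 49/29

Write each e_j = u_j / sqrt(<u_j, u_j>) where u_j is the displayed integer vector. Then <v, e_j> = <v, u_j> / sqrt(<u_j, u_j>), so |<v, e_j>|^2 = <v, u_j>^2 / <u_j, u_j>.
Coefficients: <v, e_1> = 1/sqrt(5), <v, e_2> = 4/sqrt(145).
Square and sum: Σ |<v, e_j>|^2 = 9/29.
Compute ||v||^2 = v·v = 2.
Deficit = 2 − 9/29 = 49/29 ≥ 0, confirming Bessel's inequality. (The deficit equals ||v − Σ <v,e_j> e_j||^2, the squared distance from v to span{e_j}.)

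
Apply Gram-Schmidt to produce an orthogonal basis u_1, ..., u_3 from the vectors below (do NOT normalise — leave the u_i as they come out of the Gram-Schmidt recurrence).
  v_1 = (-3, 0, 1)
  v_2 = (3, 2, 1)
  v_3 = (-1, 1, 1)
Orthogonal basis:
  u_1 = (-3, 0, 1)
  u_2 = (3/5, 2, 9/5)
  u_3 = (-1/19, 3/19, -3/19)

Apply the Gram-Schmidt recurrence
  u_1 = v_1
  u_i = v_i − Σ_{j<i} ((v_i · u_j) / (u_j · u_j)) · u_j.

Step by step this gives:
  u_1 = (-3, 0, 1)
  u_2 = (3/5, 2, 9/5)
  u_3 = (-1/19, 3/19, -3/19)

Orthogonality check:
  u_2 · u_1 = 0 (should be 0)
  u_3 · u_1 = 0 (should be 0)
  u_3 · u_2 = 0 (should be 0)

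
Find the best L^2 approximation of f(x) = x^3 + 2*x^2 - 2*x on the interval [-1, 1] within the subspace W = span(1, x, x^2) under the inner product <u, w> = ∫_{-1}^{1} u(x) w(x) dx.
g(x) = 2*x^2 - 7*x/5

The best approximation g ∈ W is the orthogonal projection of f onto W. Writing g = a_0 + a_1 x + a_2 x^2, the coefficients solve the normal equations G · a = b where
  G_{ij} = <φ_i, φ_j> and b_i = <f, φ_i>, with φ_0 = 1, φ_1 = x, φ_2 = x^2.
G =
  [2, 0, 2/3]
  [0, 2/3, 0]
  [2/3, 0, 2/5],
b = (4/3, -14/15, 4/5).
Solving gives a_0 = 0, a_1 = -7/5, a_2 = 2, so
  g(x) = 2*x^2 - 7*x/5.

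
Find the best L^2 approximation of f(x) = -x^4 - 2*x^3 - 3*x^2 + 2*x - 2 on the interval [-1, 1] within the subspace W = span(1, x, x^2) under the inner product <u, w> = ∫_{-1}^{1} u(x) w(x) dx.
g(x) = -27*x^2/7 + 4*x/5 - 67/35

The best approximation g ∈ W is the orthogonal projection of f onto W. Writing g = a_0 + a_1 x + a_2 x^2, the coefficients solve the normal equations G · a = b where
  G_{ij} = <φ_i, φ_j> and b_i = <f, φ_i>, with φ_0 = 1, φ_1 = x, φ_2 = x^2.
G =
  [2, 0, 2/3]
  [0, 2/3, 0]
  [2/3, 0, 2/5],
b = (-32/5, 8/15, -296/105).
Solving gives a_0 = -67/35, a_1 = 4/5, a_2 = -27/7, so
  g(x) = -27*x^2/7 + 4*x/5 - 67/35.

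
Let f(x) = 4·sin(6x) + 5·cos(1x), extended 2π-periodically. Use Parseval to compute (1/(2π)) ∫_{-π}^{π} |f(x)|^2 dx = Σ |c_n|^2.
Σ |c_n|^2 = 41/2

Expand |f|^2 and use orthogonality of {sin(nx), cos(mx)} on [-π, π]:
  ∫_{-π}^{π} sin(nx)^2 dx = π, ∫ cos(mx)^2 dx = π, and cross terms integrate to 0.
So ∫_{-π}^{π} f(x)^2 dx = 4^2 · π + 5^2 · π = (16 + 25)π.
Divide by 2π: (16 + 25)/2 = 41/2.
By Parseval, this equals Σ |c_n|^2.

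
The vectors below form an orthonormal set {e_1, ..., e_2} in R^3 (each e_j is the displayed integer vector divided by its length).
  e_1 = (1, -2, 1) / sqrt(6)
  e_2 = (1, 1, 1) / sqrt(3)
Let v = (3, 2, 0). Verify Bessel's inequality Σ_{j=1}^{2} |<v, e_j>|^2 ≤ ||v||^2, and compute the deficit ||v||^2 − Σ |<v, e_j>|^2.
Σ |<v, e_j>|^2 = 17/2; ||v||^2 = 13; deficit = 9/2

Write each e_j = u_j / sqrt(<u_j, u_j>) where u_j is the displayed integer vector. Then <v, e_j> = <v, u_j> / sqrt(<u_j, u_j>), so |<v, e_j>|^2 = <v, u_j>^2 / <u_j, u_j>.
Coefficients: <v, e_1> = -1/sqrt(6), <v, e_2> = 5/sqrt(3).
Square and sum: Σ |<v, e_j>|^2 = 17/2.
Compute ||v||^2 = v·v = 13.
Deficit = 13 − 17/2 = 9/2 ≥ 0, confirming Bessel's inequality. (The deficit equals ||v − Σ <v,e_j> e_j||^2, the squared distance from v to span{e_j}.)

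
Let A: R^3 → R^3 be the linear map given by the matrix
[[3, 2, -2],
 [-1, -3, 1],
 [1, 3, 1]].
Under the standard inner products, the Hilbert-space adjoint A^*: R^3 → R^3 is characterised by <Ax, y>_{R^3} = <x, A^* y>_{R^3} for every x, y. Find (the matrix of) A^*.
A^* = A^T =
[[3, -1, 1],
 [2, -3, 3],
 [-2, 1, 1]]

For real matrices with standard dot products, the defining identity <Ax, y> = <x, A^* y> gives (Ax)^T y = x^T (A^*) y, i.e. x^T A^T y = x^T (A^*) y. Since this holds for all x, y, we must have A^* = A^T. Therefore
A^* =
[[3, -1, 1],
 [2, -3, 3],
 [-2, 1, 1]].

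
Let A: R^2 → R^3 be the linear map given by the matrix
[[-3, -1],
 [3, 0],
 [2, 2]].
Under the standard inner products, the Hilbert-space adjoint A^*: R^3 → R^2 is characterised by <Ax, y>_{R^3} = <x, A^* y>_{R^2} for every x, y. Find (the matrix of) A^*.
A^* = A^T =
[[-3, 3, 2],
 [-1, 0, 2]]

For real matrices with standard dot products, the defining identity <Ax, y> = <x, A^* y> gives (Ax)^T y = x^T (A^*) y, i.e. x^T A^T y = x^T (A^*) y. Since this holds for all x, y, we must have A^* = A^T. Therefore
A^* =
[[-3, 3, 2],
 [-1, 0, 2]].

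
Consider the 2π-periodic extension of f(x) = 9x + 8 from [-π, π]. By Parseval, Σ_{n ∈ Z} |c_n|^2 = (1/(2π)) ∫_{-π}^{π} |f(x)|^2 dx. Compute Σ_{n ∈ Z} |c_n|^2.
Σ |c_n|^2 = 27π^2 + 64

Expand and integrate term by term over [-π, π]:
  ∫ (9x)^2 dx = 81·(2π^3/3); ∫ 2·9·(8)·x dx = 0 (odd integrand); ∫ 8^2 dx = 64·2π.
So (1/(2π)) ∫_{-π}^{π} (9x + 8)^2 dx = 81π^2/3 + 64 = 27π^2 + 64.
Parseval ⇒ Σ |c_n|^2 = 27π^2 + 64.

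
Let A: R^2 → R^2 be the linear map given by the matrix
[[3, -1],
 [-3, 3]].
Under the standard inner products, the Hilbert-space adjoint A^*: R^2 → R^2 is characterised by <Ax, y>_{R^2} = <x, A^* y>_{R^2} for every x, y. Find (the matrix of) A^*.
A^* = A^T =
[[3, -3],
 [-1, 3]]

For real matrices with standard dot products, the defining identity <Ax, y> = <x, A^* y> gives (Ax)^T y = x^T (A^*) y, i.e. x^T A^T y = x^T (A^*) y. Since this holds for all x, y, we must have A^* = A^T. Therefore
A^* =
[[3, -3],
 [-1, 3]].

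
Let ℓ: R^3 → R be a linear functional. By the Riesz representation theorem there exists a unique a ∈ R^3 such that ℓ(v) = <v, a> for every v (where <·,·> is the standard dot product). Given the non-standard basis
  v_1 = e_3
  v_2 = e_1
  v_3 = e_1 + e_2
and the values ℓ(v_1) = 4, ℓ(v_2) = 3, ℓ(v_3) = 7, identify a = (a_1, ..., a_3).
a = (3, 4, 4)

Write a = (a_1, ..., a_3) in the standard basis. For each basis vector v_i, ℓ(v_i) = <v_i, a> is a linear equation in the a_j's. Collect the n equations into a matrix system V a = ℓ, where row i of V is v_i (expressed in the standard basis). Since V is invertible (lower-triangular with 1s on the diagonal, up to permutation), solve by back-substitution:
  V =
[[0, 0, 1],
 [1, 0, 0],
 [1, 1, 0]]
  V a = (4, 3, 7)
Solving gives a = (3, 4, 4).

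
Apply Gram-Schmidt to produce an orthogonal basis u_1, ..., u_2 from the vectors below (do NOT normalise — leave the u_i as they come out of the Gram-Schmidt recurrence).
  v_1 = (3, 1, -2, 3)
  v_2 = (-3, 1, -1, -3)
Orthogonal basis:
  u_1 = (3, 1, -2, 3)
  u_2 = (-24/23, 38/23, -53/23, -24/23)

Apply the Gram-Schmidt recurrence
  u_1 = v_1
  u_i = v_i − Σ_{j<i} ((v_i · u_j) / (u_j · u_j)) · u_j.

Step by step this gives:
  u_1 = (3, 1, -2, 3)
  u_2 = (-24/23, 38/23, -53/23, -24/23)

Orthogonality check:
  u_2 · u_1 = 0 (should be 0)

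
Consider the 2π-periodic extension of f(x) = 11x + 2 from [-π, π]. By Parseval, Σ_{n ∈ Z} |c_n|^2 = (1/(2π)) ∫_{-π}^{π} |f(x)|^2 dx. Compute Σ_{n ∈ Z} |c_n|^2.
Σ |c_n|^2 = 121π^2/3 + 4

Expand and integrate term by term over [-π, π]:
  ∫ (11x)^2 dx = 121·(2π^3/3); ∫ 2·11·(2)·x dx = 0 (odd integrand); ∫ 2^2 dx = 4·2π.
So (1/(2π)) ∫_{-π}^{π} (11x + 2)^2 dx = 121π^2/3 + 4 = 121π^2/3 + 4.
Parseval ⇒ Σ |c_n|^2 = 121π^2/3 + 4.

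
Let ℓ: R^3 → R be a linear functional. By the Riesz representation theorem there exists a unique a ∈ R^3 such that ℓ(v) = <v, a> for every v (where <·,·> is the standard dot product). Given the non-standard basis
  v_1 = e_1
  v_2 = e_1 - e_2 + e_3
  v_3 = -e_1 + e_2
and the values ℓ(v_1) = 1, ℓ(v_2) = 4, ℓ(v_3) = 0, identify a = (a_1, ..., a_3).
a = (1, 1, 4)

Write a = (a_1, ..., a_3) in the standard basis. For each basis vector v_i, ℓ(v_i) = <v_i, a> is a linear equation in the a_j's. Collect the n equations into a matrix system V a = ℓ, where row i of V is v_i (expressed in the standard basis). Since V is invertible (lower-triangular with 1s on the diagonal, up to permutation), solve by back-substitution:
  V =
[[1, 0, 0],
 [1, -1, 1],
 [-1, 1, 0]]
  V a = (1, 4, 0)
Solving gives a = (1, 1, 4).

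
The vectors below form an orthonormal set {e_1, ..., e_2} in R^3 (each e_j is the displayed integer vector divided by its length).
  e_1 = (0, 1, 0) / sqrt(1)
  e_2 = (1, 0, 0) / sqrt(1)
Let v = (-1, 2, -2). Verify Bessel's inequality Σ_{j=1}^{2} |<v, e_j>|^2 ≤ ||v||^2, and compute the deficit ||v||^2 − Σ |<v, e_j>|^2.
Σ |<v, e_j>|^2 = 5; ||v||^2 = 9; deficit = 4

Write each e_j = u_j / sqrt(<u_j, u_j>) where u_j is the displayed integer vector. Then <v, e_j> = <v, u_j> / sqrt(<u_j, u_j>), so |<v, e_j>|^2 = <v, u_j>^2 / <u_j, u_j>.
Coefficients: <v, e_1> = 2/sqrt(1), <v, e_2> = -1/sqrt(1).
Square and sum: Σ |<v, e_j>|^2 = 5.
Compute ||v||^2 = v·v = 9.
Deficit = 9 − 5 = 4 ≥ 0, confirming Bessel's inequality. (The deficit equals ||v − Σ <v,e_j> e_j||^2, the squared distance from v to span{e_j}.)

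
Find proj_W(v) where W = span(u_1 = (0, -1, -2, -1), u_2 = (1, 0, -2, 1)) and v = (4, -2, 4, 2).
proj_W(v) = (4/9, 14/9, 20/9, 2)

Set up U = [u_1 | ... | u_2] ∈ R^(4×2). The projector onto W = col(U) is P = U (U^T U)^(-1) U^T.
Compute U^T U =
  [6, 3]
  [3, 6],
and U^T v = (-8, -2).
Solve U^T U · c = U^T v for the coefficients: c = (-14/9, 4/9). The projection is proj_W(v) = U c.
Check: (v - proj_W(v)) · u_1 = 0  (should be 0).
Check: (v - proj_W(v)) · u_2 = 0  (should be 0).
Result: proj_W(v) = (4/9, 14/9, 20/9, 2).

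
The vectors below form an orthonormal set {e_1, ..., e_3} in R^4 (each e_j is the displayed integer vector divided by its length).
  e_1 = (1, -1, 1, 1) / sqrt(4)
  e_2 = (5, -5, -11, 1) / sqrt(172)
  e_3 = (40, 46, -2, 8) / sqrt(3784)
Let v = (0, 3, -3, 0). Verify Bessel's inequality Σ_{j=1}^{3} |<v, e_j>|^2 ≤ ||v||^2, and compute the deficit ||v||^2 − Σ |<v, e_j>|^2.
Σ |<v, e_j>|^2 = 180/11; ||v||^2 = 18; deficit = 18/11

Write each e_j = u_j / sqrt(<u_j, u_j>) where u_j is the displayed integer vector. Then <v, e_j> = <v, u_j> / sqrt(<u_j, u_j>), so |<v, e_j>|^2 = <v, u_j>^2 / <u_j, u_j>.
Coefficients: <v, e_1> = -6/sqrt(4), <v, e_2> = 18/sqrt(172), <v, e_3> = 144/sqrt(3784).
Square and sum: Σ |<v, e_j>|^2 = 180/11.
Compute ||v||^2 = v·v = 18.
Deficit = 18 − 180/11 = 18/11 ≥ 0, confirming Bessel's inequality. (The deficit equals ||v − Σ <v,e_j> e_j||^2, the squared distance from v to span{e_j}.)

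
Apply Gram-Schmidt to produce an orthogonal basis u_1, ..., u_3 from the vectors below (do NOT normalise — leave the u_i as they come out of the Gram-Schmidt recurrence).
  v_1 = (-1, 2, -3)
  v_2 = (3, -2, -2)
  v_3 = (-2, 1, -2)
Orthogonal basis:
  u_1 = (-1, 2, -3)
  u_2 = (41/14, -13/7, -31/14)
  u_3 = (-170/237, -187/237, -68/237)

Apply the Gram-Schmidt recurrence
  u_1 = v_1
  u_i = v_i − Σ_{j<i} ((v_i · u_j) / (u_j · u_j)) · u_j.

Step by step this gives:
  u_1 = (-1, 2, -3)
  u_2 = (41/14, -13/7, -31/14)
  u_3 = (-170/237, -187/237, -68/237)

Orthogonality check:
  u_2 · u_1 = 0 (should be 0)
  u_3 · u_1 = 0 (should be 0)
  u_3 · u_2 = 0 (should be 0)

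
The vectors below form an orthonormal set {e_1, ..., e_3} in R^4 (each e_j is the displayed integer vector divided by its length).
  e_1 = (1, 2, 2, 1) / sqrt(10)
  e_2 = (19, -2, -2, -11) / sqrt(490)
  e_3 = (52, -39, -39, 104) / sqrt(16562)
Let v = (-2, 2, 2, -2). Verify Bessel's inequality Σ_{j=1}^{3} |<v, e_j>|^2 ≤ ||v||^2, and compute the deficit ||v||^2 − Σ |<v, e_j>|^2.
Σ |<v, e_j>|^2 = 16; ||v||^2 = 16; deficit = 0

Write each e_j = u_j / sqrt(<u_j, u_j>) where u_j is the displayed integer vector. Then <v, e_j> = <v, u_j> / sqrt(<u_j, u_j>), so |<v, e_j>|^2 = <v, u_j>^2 / <u_j, u_j>.
Coefficients: <v, e_1> = 4/sqrt(10), <v, e_2> = -24/sqrt(490), <v, e_3> = -468/sqrt(16562).
Square and sum: Σ |<v, e_j>|^2 = 16.
Compute ||v||^2 = v·v = 16.
Deficit = 16 − 16 = 0 ≥ 0, confirming Bessel's inequality. (The deficit equals ||v − Σ <v,e_j> e_j||^2, the squared distance from v to span{e_j}.)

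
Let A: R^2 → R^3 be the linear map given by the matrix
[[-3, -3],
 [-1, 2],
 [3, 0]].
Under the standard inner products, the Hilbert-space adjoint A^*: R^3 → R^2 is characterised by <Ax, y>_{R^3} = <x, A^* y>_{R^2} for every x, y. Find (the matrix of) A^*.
A^* = A^T =
[[-3, -1, 3],
 [-3, 2, 0]]

For real matrices with standard dot products, the defining identity <Ax, y> = <x, A^* y> gives (Ax)^T y = x^T (A^*) y, i.e. x^T A^T y = x^T (A^*) y. Since this holds for all x, y, we must have A^* = A^T. Therefore
A^* =
[[-3, -1, 3],
 [-3, 2, 0]].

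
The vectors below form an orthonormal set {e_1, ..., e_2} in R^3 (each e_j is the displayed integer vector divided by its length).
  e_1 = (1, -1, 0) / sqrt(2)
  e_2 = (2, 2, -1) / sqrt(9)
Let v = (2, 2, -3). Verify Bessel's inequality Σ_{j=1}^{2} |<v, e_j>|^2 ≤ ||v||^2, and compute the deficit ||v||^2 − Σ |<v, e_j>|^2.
Σ |<v, e_j>|^2 = 121/9; ||v||^2 = 17; deficit = 32/9

Write each e_j = u_j / sqrt(<u_j, u_j>) where u_j is the displayed integer vector. Then <v, e_j> = <v, u_j> / sqrt(<u_j, u_j>), so |<v, e_j>|^2 = <v, u_j>^2 / <u_j, u_j>.
Coefficients: <v, e_1> = 0/sqrt(2), <v, e_2> = 11/sqrt(9).
Square and sum: Σ |<v, e_j>|^2 = 121/9.
Compute ||v||^2 = v·v = 17.
Deficit = 17 − 121/9 = 32/9 ≥ 0, confirming Bessel's inequality. (The deficit equals ||v − Σ <v,e_j> e_j||^2, the squared distance from v to span{e_j}.)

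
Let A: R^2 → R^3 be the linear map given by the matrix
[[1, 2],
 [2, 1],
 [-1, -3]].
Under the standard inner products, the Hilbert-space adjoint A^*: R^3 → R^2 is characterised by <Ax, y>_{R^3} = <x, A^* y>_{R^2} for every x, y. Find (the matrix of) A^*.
A^* = A^T =
[[1, 2, -1],
 [2, 1, -3]]

For real matrices with standard dot products, the defining identity <Ax, y> = <x, A^* y> gives (Ax)^T y = x^T (A^*) y, i.e. x^T A^T y = x^T (A^*) y. Since this holds for all x, y, we must have A^* = A^T. Therefore
A^* =
[[1, 2, -1],
 [2, 1, -3]].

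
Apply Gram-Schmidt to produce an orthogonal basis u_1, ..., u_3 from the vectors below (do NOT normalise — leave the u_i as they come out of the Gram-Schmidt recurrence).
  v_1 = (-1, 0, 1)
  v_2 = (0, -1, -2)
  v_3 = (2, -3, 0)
Orthogonal basis:
  u_1 = (-1, 0, 1)
  u_2 = (-1, -1, -1)
  u_3 = (4/3, -8/3, 4/3)

Apply the Gram-Schmidt recurrence
  u_1 = v_1
  u_i = v_i − Σ_{j<i} ((v_i · u_j) / (u_j · u_j)) · u_j.

Step by step this gives:
  u_1 = (-1, 0, 1)
  u_2 = (-1, -1, -1)
  u_3 = (4/3, -8/3, 4/3)

Orthogonality check:
  u_2 · u_1 = 0 (should be 0)
  u_3 · u_1 = 0 (should be 0)
  u_3 · u_2 = 0 (should be 0)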